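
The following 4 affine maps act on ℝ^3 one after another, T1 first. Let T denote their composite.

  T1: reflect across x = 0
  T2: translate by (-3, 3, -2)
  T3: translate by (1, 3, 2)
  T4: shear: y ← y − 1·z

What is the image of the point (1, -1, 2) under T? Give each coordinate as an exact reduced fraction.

T(p) = (-3, 3, 2)

T1 reflect across x = 0: (1, -1, 2) → (-1, -1, 2)
T2 translate by (-3, 3, -2): (-1, -1, 2) → (-4, 2, 0)
T3 translate by (1, 3, 2): (-4, 2, 0) → (-3, 5, 2)
T4 shear: y ← y − 1·z: (-3, 5, 2) → (-3, 3, 2)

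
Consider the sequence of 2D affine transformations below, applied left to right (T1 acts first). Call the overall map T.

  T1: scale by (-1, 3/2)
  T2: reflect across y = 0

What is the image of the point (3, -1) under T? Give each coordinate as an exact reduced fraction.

T(p) = (-3, 3/2)

T1 scale by (-1, 3/2): (3, -1) → (-3, -3/2)
T2 reflect across y = 0: (-3, -3/2) → (-3, 3/2)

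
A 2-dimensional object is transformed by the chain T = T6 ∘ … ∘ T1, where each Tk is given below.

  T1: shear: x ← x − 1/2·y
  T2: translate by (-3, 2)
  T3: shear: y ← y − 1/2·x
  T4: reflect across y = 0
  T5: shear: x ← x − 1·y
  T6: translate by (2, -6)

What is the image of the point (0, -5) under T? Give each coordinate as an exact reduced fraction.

T1 shear: x ← x − 1/2·y: (0, -5) → (5/2, -5)
T2 translate by (-3, 2): (5/2, -5) → (-1/2, -3)
T3 shear: y ← y − 1/2·x: (-1/2, -3) → (-1/2, -11/4)
T4 reflect across y = 0: (-1/2, -11/4) → (-1/2, 11/4)
T5 shear: x ← x − 1·y: (-1/2, 11/4) → (-13/4, 11/4)
T6 translate by (2, -6): (-13/4, 11/4) → (-5/4, -13/4)

T(p) = (-5/4, -13/4)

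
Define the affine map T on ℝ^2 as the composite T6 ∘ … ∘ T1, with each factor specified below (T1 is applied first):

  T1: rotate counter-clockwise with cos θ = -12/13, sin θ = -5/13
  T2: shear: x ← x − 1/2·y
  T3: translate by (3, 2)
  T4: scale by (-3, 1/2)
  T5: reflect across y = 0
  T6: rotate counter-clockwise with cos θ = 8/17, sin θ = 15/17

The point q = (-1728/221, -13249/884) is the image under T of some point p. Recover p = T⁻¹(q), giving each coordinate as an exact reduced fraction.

p = (-1, 9/4)

T1 = [-12/13 5/13 0; -5/13 -12/13 0; 0 0 1]
T2·T1 = [-19/26 11/13 0; -5/13 -12/13 0; 0 0 1]
T3·…·T1 = [-19/26 11/13 3; -5/13 -12/13 2; 0 0 1]
T4·…·T1 = [57/26 -33/13 -9; -5/26 -6/13 1; 0 0 1]
T5·…·T1 = [57/26 -33/13 -9; 5/26 6/13 -1; 0 0 1]
T6·…·T1 = [381/442 -354/221 -57/17; 895/442 -447/221 -143/17; 0 0 1]
det M = 3/2; M⁻¹ = [-298/221 236/221 58/13; -895/663 127/221 4/13; 0 0 1]
M⁻¹ · (-1728/221, -13249/884)ᵀ = (-1, 9/4)ᵀ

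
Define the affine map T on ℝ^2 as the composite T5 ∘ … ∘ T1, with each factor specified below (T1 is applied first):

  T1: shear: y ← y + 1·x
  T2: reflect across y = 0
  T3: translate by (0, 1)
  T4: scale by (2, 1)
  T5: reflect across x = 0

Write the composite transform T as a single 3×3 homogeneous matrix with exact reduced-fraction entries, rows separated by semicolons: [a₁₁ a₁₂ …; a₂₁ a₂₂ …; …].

T = [-2 0 0; -1 -1 1; 0 0 1]

T1 = [1 0 0; 1 1 0; 0 0 1]
T2·T1 = [1 0 0; -1 -1 0; 0 0 1]
T3·…·T1 = [1 0 0; -1 -1 1; 0 0 1]
T4·…·T1 = [2 0 0; -1 -1 1; 0 0 1]
T5·…·T1 = [-2 0 0; -1 -1 1; 0 0 1]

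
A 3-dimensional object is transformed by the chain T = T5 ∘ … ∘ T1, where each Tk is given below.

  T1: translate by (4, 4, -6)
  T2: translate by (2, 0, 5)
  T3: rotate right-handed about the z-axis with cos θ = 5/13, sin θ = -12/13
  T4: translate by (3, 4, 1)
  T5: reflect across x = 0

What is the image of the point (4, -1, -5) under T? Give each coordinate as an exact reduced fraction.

T1 translate by (4, 4, -6): (4, -1, -5) → (8, 3, -11)
T2 translate by (2, 0, 5): (8, 3, -11) → (10, 3, -6)
T3 rotate right-handed about the z-axis with cos θ = 5/13, sin θ = -12/13: (10, 3, -6) → (86/13, -105/13, -6)
T4 translate by (3, 4, 1): (86/13, -105/13, -6) → (125/13, -53/13, -5)
T5 reflect across x = 0: (125/13, -53/13, -5) → (-125/13, -53/13, -5)

T(p) = (-125/13, -53/13, -5)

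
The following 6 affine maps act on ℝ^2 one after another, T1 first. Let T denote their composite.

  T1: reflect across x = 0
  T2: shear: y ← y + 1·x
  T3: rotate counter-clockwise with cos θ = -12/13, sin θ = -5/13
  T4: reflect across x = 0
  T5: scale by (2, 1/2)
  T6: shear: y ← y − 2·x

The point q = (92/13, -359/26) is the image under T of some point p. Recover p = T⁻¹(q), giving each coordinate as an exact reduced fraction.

p = (-3, -5)

T1 = [-1 0 0; 0 1 0; 0 0 1]
T2·T1 = [-1 0 0; -1 1 0; 0 0 1]
T3·…·T1 = [7/13 5/13 0; 17/13 -12/13 0; 0 0 1]
T4·…·T1 = [-7/13 -5/13 0; 17/13 -12/13 0; 0 0 1]
T5·…·T1 = [-14/13 -10/13 0; 17/26 -6/13 0; 0 0 1]
T6·…·T1 = [-14/13 -10/13 0; 73/26 14/13 0; 0 0 1]
det M = 1; M⁻¹ = [14/13 10/13 0; -73/26 -14/13 0; 0 0 1]
M⁻¹ · (92/13, -359/26)ᵀ = (-3, -5)ᵀ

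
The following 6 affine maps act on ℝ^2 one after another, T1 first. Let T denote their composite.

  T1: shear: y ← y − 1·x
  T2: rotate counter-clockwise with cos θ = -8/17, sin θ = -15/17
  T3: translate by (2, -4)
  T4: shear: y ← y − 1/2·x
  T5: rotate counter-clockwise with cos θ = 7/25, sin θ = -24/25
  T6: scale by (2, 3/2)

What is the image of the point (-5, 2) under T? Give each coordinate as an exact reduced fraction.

T(p) = (-4142/425, -31593/1700)

T1 shear: y ← y − 1·x: (-5, 2) → (-5, 7)
T2 rotate counter-clockwise with cos θ = -8/17, sin θ = -15/17: (-5, 7) → (145/17, 19/17)
T3 translate by (2, -4): (145/17, 19/17) → (179/17, -49/17)
T4 shear: y ← y − 1/2·x: (179/17, -49/17) → (179/17, -277/34)
T5 rotate counter-clockwise with cos θ = 7/25, sin θ = -24/25: (179/17, -277/34) → (-2071/425, -10531/850)
T6 scale by (2, 3/2): (-2071/425, -10531/850) → (-4142/425, -31593/1700)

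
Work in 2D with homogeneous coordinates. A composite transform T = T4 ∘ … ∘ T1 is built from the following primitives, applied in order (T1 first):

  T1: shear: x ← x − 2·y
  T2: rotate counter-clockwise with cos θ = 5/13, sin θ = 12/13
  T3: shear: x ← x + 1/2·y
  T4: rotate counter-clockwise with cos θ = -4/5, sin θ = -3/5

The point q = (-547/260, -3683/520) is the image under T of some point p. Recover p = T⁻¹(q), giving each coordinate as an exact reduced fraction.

p = (2, -7/4)

T1 = [1 -2 0; 0 1 0; 0 0 1]
T2·T1 = [5/13 -22/13 0; 12/13 -19/13 0; 0 0 1]
T3·…·T1 = [11/13 -63/26 0; 12/13 -19/13 0; 0 0 1]
T4·…·T1 = [-8/65 69/65 0; -81/65 341/130 0; 0 0 1]
det M = 1; M⁻¹ = [341/130 -69/65 0; 81/65 -8/65 0; 0 0 1]
M⁻¹ · (-547/260, -3683/520)ᵀ = (2, -7/4)ᵀ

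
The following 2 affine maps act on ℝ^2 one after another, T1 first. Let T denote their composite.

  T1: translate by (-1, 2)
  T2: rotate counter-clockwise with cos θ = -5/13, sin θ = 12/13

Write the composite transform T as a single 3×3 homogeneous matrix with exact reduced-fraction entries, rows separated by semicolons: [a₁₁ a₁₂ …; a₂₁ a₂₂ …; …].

T1 = [1 0 -1; 0 1 2; 0 0 1]
T2·T1 = [-5/13 -12/13 -19/13; 12/13 -5/13 -22/13; 0 0 1]

T = [-5/13 -12/13 -19/13; 12/13 -5/13 -22/13; 0 0 1]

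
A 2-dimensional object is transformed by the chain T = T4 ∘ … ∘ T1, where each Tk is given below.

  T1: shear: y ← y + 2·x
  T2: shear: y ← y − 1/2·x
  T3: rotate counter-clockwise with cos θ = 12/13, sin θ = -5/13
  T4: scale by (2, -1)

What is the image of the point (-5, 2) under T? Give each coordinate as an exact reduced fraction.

T(p) = (-175/13, 41/13)

T1 shear: y ← y + 2·x: (-5, 2) → (-5, -8)
T2 shear: y ← y − 1/2·x: (-5, -8) → (-5, -11/2)
T3 rotate counter-clockwise with cos θ = 12/13, sin θ = -5/13: (-5, -11/2) → (-175/26, -41/13)
T4 scale by (2, -1): (-175/26, -41/13) → (-175/13, 41/13)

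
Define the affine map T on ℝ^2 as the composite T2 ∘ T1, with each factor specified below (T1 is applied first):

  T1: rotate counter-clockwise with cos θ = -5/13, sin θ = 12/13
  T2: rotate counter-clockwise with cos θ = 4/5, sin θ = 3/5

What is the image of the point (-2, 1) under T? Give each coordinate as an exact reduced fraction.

T1 rotate counter-clockwise with cos θ = -5/13, sin θ = 12/13: (-2, 1) → (-2/13, -29/13)
T2 rotate counter-clockwise with cos θ = 4/5, sin θ = 3/5: (-2/13, -29/13) → (79/65, -122/65)

T(p) = (79/65, -122/65)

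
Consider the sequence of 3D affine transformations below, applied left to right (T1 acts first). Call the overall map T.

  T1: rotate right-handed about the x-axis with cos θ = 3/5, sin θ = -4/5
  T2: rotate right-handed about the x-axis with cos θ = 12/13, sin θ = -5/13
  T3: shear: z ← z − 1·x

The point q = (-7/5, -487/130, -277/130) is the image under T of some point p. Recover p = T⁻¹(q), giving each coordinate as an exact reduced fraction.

T1 = [1 0 0 0; 0 3/5 4/5 0; 0 -4/5 3/5 0; 0 0 0 1]
T2·T1 = [1 0 0 0; 0 16/65 63/65 0; 0 -63/65 16/65 0; 0 0 0 1]
T3·…·T1 = [1 0 0 0; 0 16/65 63/65 0; -1 -63/65 16/65 0; 0 0 0 1]
det M = 1; M⁻¹ = [1 0 0 0; -63/65 16/65 -63/65 0; 16/65 63/65 16/65 0; 0 0 0 1]
M⁻¹ · (-7/5, -487/130, -277/130)ᵀ = (-7/5, 5/2, -9/2)ᵀ

p = (-7/5, 5/2, -9/2)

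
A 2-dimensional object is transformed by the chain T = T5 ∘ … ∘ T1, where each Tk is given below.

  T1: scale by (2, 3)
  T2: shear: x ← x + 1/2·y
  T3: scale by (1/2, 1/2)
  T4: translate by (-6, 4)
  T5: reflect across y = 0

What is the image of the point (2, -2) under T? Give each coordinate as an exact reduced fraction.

T(p) = (-11/2, -1)

T1 scale by (2, 3): (2, -2) → (4, -6)
T2 shear: x ← x + 1/2·y: (4, -6) → (1, -6)
T3 scale by (1/2, 1/2): (1, -6) → (1/2, -3)
T4 translate by (-6, 4): (1/2, -3) → (-11/2, 1)
T5 reflect across y = 0: (-11/2, 1) → (-11/2, -1)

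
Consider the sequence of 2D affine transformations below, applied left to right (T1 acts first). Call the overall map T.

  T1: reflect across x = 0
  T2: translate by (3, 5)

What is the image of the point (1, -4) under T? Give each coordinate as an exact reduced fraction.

T(p) = (2, 1)

T1 reflect across x = 0: (1, -4) → (-1, -4)
T2 translate by (3, 5): (-1, -4) → (2, 1)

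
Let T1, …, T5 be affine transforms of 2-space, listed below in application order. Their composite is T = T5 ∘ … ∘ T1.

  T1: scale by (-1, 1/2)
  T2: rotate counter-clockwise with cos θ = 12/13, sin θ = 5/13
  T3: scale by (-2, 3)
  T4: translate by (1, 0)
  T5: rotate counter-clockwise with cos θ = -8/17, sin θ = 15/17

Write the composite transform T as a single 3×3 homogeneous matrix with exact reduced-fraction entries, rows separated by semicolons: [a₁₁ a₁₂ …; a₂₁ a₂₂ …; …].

T = [33/221 -310/221 -8/17; 480/221 -69/221 15/17; 0 0 1]

T1 = [-1 0 0; 0 1/2 0; 0 0 1]
T2·T1 = [-12/13 -5/26 0; -5/13 6/13 0; 0 0 1]
T3·…·T1 = [24/13 5/13 0; -15/13 18/13 0; 0 0 1]
T4·…·T1 = [24/13 5/13 1; -15/13 18/13 0; 0 0 1]
T5·…·T1 = [33/221 -310/221 -8/17; 480/221 -69/221 15/17; 0 0 1]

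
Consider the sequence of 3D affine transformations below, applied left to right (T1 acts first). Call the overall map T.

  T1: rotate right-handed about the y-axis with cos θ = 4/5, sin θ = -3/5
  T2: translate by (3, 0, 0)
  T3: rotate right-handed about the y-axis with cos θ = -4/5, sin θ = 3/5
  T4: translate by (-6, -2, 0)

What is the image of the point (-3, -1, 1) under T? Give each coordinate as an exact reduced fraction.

T(p) = (-33/5, -3, 4/5)

T1 rotate right-handed about the y-axis with cos θ = 4/5, sin θ = -3/5: (-3, -1, 1) → (-3, -1, -1)
T2 translate by (3, 0, 0): (-3, -1, -1) → (0, -1, -1)
T3 rotate right-handed about the y-axis with cos θ = -4/5, sin θ = 3/5: (0, -1, -1) → (-3/5, -1, 4/5)
T4 translate by (-6, -2, 0): (-3/5, -1, 4/5) → (-33/5, -3, 4/5)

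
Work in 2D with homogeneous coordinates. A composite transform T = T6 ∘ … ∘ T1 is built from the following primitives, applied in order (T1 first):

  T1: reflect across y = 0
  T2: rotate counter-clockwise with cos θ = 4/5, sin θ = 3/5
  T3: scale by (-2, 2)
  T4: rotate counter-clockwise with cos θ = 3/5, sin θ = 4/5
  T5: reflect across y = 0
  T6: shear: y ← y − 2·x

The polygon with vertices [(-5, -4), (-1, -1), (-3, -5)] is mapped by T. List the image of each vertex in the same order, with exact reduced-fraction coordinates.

T1 reflect across y = 0: (-5, -4) → (-5, 4); (-1, -1) → (-1, 1); (-3, -5) → (-3, 5)
T2 rotate counter-clockwise with cos θ = 4/5, sin θ = 3/5: (-5, 4) → (-32/5, 1/5); (-1, 1) → (-7/5, 1/5); (-3, 5) → (-27/5, 11/5)
T3 scale by (-2, 2): (-32/5, 1/5) → (64/5, 2/5); (-7/5, 1/5) → (14/5, 2/5); (-27/5, 11/5) → (54/5, 22/5)
T4 rotate counter-clockwise with cos θ = 3/5, sin θ = 4/5: (64/5, 2/5) → (184/25, 262/25); (14/5, 2/5) → (34/25, 62/25); (54/5, 22/5) → (74/25, 282/25)
T5 reflect across y = 0: (184/25, 262/25) → (184/25, -262/25); (34/25, 62/25) → (34/25, -62/25); (74/25, 282/25) → (74/25, -282/25)
T6 shear: y ← y − 2·x: (184/25, -262/25) → (184/25, -126/5); (34/25, -62/25) → (34/25, -26/5); (74/25, -282/25) → (74/25, -86/5)

image vertices: (184/25, -126/5), (34/25, -26/5), (74/25, -86/5)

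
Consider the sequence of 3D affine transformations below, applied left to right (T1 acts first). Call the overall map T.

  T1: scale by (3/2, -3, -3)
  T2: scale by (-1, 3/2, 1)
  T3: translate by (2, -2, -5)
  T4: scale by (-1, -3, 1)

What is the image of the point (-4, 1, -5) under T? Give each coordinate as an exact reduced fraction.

T(p) = (-8, 39/2, 10)

T1 scale by (3/2, -3, -3): (-4, 1, -5) → (-6, -3, 15)
T2 scale by (-1, 3/2, 1): (-6, -3, 15) → (6, -9/2, 15)
T3 translate by (2, -2, -5): (6, -9/2, 15) → (8, -13/2, 10)
T4 scale by (-1, -3, 1): (8, -13/2, 10) → (-8, 39/2, 10)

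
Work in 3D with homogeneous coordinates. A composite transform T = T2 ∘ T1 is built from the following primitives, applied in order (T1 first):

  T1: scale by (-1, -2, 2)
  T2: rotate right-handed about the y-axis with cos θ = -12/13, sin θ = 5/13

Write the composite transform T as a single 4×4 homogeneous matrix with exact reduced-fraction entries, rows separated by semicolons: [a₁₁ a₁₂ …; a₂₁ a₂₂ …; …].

T1 = [-1 0 0 0; 0 -2 0 0; 0 0 2 0; 0 0 0 1]
T2·T1 = [12/13 0 10/13 0; 0 -2 0 0; 5/13 0 -24/13 0; 0 0 0 1]

T = [12/13 0 10/13 0; 0 -2 0 0; 5/13 0 -24/13 0; 0 0 0 1]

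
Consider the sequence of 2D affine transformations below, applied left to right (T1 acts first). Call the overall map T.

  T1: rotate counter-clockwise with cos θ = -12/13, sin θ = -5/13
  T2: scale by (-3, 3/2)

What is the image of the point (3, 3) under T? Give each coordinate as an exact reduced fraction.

T1 rotate counter-clockwise with cos θ = -12/13, sin θ = -5/13: (3, 3) → (-21/13, -51/13)
T2 scale by (-3, 3/2): (-21/13, -51/13) → (63/13, -153/26)

T(p) = (63/13, -153/26)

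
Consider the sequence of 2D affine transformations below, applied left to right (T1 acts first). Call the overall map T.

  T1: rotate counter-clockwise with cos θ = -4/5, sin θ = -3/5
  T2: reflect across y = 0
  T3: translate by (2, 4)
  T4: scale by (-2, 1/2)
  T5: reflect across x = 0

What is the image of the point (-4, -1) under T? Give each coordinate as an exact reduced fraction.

T1 rotate counter-clockwise with cos θ = -4/5, sin θ = -3/5: (-4, -1) → (13/5, 16/5)
T2 reflect across y = 0: (13/5, 16/5) → (13/5, -16/5)
T3 translate by (2, 4): (13/5, -16/5) → (23/5, 4/5)
T4 scale by (-2, 1/2): (23/5, 4/5) → (-46/5, 2/5)
T5 reflect across x = 0: (-46/5, 2/5) → (46/5, 2/5)

T(p) = (46/5, 2/5)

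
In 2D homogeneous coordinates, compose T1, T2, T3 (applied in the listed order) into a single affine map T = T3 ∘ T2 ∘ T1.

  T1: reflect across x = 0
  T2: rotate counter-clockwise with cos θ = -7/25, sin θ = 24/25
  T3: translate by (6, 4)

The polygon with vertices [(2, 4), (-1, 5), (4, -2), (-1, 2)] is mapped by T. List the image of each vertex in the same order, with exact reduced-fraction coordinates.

image vertices: (68/25, 24/25), (23/25, 89/25), (226/25, 18/25), (19/5, 22/5)

T1 reflect across x = 0: (2, 4) → (-2, 4); (-1, 5) → (1, 5); (4, -2) → (-4, -2); (-1, 2) → (1, 2)
T2 rotate counter-clockwise with cos θ = -7/25, sin θ = 24/25: (-2, 4) → (-82/25, -76/25); (1, 5) → (-127/25, -11/25); (-4, -2) → (76/25, -82/25); (1, 2) → (-11/5, 2/5)
T3 translate by (6, 4): (-82/25, -76/25) → (68/25, 24/25); (-127/25, -11/25) → (23/25, 89/25); (76/25, -82/25) → (226/25, 18/25); (-11/5, 2/5) → (19/5, 22/5)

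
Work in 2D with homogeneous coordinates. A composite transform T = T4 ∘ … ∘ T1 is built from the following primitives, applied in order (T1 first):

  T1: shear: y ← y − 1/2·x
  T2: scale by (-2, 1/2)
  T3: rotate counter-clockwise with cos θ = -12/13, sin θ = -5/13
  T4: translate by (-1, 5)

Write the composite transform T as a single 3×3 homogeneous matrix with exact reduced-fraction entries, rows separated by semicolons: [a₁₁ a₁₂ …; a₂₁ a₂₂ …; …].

T1 = [1 0 0; -1/2 1 0; 0 0 1]
T2·T1 = [-2 0 0; -1/4 1/2 0; 0 0 1]
T3·…·T1 = [7/4 5/26 0; 1 -6/13 0; 0 0 1]
T4·…·T1 = [7/4 5/26 -1; 1 -6/13 5; 0 0 1]

T = [7/4 5/26 -1; 1 -6/13 5; 0 0 1]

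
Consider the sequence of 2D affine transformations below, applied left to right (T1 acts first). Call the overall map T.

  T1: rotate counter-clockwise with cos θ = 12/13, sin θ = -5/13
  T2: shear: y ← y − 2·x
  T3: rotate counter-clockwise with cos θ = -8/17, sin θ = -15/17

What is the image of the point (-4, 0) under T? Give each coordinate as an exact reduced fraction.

T1 rotate counter-clockwise with cos θ = 12/13, sin θ = -5/13: (-4, 0) → (-48/13, 20/13)
T2 shear: y ← y − 2·x: (-48/13, 20/13) → (-48/13, 116/13)
T3 rotate counter-clockwise with cos θ = -8/17, sin θ = -15/17: (-48/13, 116/13) → (2124/221, -16/17)

T(p) = (2124/221, -16/17)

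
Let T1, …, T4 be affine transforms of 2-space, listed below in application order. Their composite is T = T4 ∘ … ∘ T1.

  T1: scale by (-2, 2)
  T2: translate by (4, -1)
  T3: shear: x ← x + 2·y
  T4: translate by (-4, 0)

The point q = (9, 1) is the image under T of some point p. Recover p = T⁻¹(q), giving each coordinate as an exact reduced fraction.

T1 = [-2 0 0; 0 2 0; 0 0 1]
T2·T1 = [-2 0 4; 0 2 -1; 0 0 1]
T3·…·T1 = [-2 4 2; 0 2 -1; 0 0 1]
T4·…·T1 = [-2 4 -2; 0 2 -1; 0 0 1]
det M = -4; M⁻¹ = [-1/2 1 0; 0 1/2 1/2; 0 0 1]
M⁻¹ · (9, 1)ᵀ = (-7/2, 1)ᵀ

p = (-7/2, 1)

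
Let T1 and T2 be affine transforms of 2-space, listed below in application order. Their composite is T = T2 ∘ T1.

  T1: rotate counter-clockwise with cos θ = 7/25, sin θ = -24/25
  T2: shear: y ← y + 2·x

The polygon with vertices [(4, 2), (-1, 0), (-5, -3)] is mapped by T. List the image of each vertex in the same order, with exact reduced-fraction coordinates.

T1 rotate counter-clockwise with cos θ = 7/25, sin θ = -24/25: (4, 2) → (76/25, -82/25); (-1, 0) → (-7/25, 24/25); (-5, -3) → (-107/25, 99/25)
T2 shear: y ← y + 2·x: (76/25, -82/25) → (76/25, 14/5); (-7/25, 24/25) → (-7/25, 2/5); (-107/25, 99/25) → (-107/25, -23/5)

image vertices: (76/25, 14/5), (-7/25, 2/5), (-107/25, -23/5)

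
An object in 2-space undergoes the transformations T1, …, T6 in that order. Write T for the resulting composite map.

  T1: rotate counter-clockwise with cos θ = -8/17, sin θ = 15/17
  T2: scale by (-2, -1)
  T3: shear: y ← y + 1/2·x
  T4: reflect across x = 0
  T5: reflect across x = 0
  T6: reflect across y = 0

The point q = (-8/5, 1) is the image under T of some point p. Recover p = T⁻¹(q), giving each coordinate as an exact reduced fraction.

T1 = [-8/17 -15/17 0; 15/17 -8/17 0; 0 0 1]
T2·T1 = [16/17 30/17 0; -15/17 8/17 0; 0 0 1]
T3·…·T1 = [16/17 30/17 0; -7/17 23/17 0; 0 0 1]
T4·…·T1 = [-16/17 -30/17 0; -7/17 23/17 0; 0 0 1]
T5·…·T1 = [16/17 30/17 0; -7/17 23/17 0; 0 0 1]
T6·…·T1 = [16/17 30/17 0; 7/17 -23/17 0; 0 0 1]
det M = -2; M⁻¹ = [23/34 15/17 0; 7/34 -8/17 0; 0 0 1]
M⁻¹ · (-8/5, 1)ᵀ = (-1/5, -4/5)ᵀ

p = (-1/5, -4/5)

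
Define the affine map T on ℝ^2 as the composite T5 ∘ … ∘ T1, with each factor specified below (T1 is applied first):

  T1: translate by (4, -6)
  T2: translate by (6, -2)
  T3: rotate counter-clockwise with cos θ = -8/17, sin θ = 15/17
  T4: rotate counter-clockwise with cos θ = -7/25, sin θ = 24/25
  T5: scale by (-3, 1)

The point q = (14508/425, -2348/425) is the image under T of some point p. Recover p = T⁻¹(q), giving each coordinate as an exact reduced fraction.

T1 = [1 0 4; 0 1 -6; 0 0 1]
T2·T1 = [1 0 10; 0 1 -8; 0 0 1]
T3·…·T1 = [-8/17 -15/17 40/17; 15/17 -8/17 214/17; 0 0 1]
T4·…·T1 = [-304/425 297/425 -5416/425; -297/425 -304/425 -538/425; 0 0 1]
T5·…·T1 = [912/425 -891/425 16248/425; -297/425 -304/425 -538/425; 0 0 1]
det M = -3; M⁻¹ = [304/1275 -297/425 -10; -99/425 -304/425 8; 0 0 1]
M⁻¹ · (14508/425, -2348/425)ᵀ = (2, 4)ᵀ

p = (2, 4)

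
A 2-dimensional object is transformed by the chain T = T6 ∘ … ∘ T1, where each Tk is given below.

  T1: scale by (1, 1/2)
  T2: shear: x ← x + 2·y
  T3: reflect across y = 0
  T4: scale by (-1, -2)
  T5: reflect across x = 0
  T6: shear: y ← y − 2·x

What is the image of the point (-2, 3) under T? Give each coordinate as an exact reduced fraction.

T(p) = (1, 1)

T1 scale by (1, 1/2): (-2, 3) → (-2, 3/2)
T2 shear: x ← x + 2·y: (-2, 3/2) → (1, 3/2)
T3 reflect across y = 0: (1, 3/2) → (1, -3/2)
T4 scale by (-1, -2): (1, -3/2) → (-1, 3)
T5 reflect across x = 0: (-1, 3) → (1, 3)
T6 shear: y ← y − 2·x: (1, 3) → (1, 1)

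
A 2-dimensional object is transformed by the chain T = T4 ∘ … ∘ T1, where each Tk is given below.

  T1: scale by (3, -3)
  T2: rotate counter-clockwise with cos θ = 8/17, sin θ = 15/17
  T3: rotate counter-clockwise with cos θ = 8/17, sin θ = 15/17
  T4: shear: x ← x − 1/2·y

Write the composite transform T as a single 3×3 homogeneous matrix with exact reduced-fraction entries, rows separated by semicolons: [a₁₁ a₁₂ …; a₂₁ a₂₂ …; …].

T = [-843/289 957/578 0; 720/289 483/289 0; 0 0 1]

T1 = [3 0 0; 0 -3 0; 0 0 1]
T2·T1 = [24/17 45/17 0; 45/17 -24/17 0; 0 0 1]
T3·…·T1 = [-483/289 720/289 0; 720/289 483/289 0; 0 0 1]
T4·…·T1 = [-843/289 957/578 0; 720/289 483/289 0; 0 0 1]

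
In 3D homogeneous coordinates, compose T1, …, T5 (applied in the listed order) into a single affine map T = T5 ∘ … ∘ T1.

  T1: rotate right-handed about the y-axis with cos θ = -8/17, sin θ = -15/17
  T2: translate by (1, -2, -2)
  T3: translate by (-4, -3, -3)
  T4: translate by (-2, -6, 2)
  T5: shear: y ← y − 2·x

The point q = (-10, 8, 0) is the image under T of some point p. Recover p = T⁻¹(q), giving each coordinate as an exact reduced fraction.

p = (5, -1, 3)

T1 = [-8/17 0 -15/17 0; 0 1 0 0; 15/17 0 -8/17 0; 0 0 0 1]
T2·T1 = [-8/17 0 -15/17 1; 0 1 0 -2; 15/17 0 -8/17 -2; 0 0 0 1]
T3·…·T1 = [-8/17 0 -15/17 -3; 0 1 0 -5; 15/17 0 -8/17 -5; 0 0 0 1]
T4·…·T1 = [-8/17 0 -15/17 -5; 0 1 0 -11; 15/17 0 -8/17 -3; 0 0 0 1]
T5·…·T1 = [-8/17 0 -15/17 -5; 16/17 1 30/17 -1; 15/17 0 -8/17 -3; 0 0 0 1]
det M = 1; M⁻¹ = [-8/17 0 15/17 5/17; 2 1 0 11; -15/17 0 -8/17 -99/17; 0 0 0 1]
M⁻¹ · (-10, 8, 0)ᵀ = (5, -1, 3)ᵀ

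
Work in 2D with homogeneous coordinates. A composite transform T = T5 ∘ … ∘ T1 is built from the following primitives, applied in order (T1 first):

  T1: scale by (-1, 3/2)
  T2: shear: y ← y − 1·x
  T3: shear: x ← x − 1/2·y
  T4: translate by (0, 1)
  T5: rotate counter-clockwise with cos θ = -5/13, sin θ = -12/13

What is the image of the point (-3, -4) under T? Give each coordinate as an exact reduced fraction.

T(p) = (-267/26, -50/13)

T1 scale by (-1, 3/2): (-3, -4) → (3, -6)
T2 shear: y ← y − 1·x: (3, -6) → (3, -9)
T3 shear: x ← x − 1/2·y: (3, -9) → (15/2, -9)
T4 translate by (0, 1): (15/2, -9) → (15/2, -8)
T5 rotate counter-clockwise with cos θ = -5/13, sin θ = -12/13: (15/2, -8) → (-267/26, -50/13)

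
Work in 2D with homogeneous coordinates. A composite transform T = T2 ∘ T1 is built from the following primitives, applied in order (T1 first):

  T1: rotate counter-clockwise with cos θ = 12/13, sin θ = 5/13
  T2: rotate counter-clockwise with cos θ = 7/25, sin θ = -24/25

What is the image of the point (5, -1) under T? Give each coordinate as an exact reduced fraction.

T(p) = (59/25, -113/25)

T1 rotate counter-clockwise with cos θ = 12/13, sin θ = 5/13: (5, -1) → (5, 1)
T2 rotate counter-clockwise with cos θ = 7/25, sin θ = -24/25: (5, 1) → (59/25, -113/25)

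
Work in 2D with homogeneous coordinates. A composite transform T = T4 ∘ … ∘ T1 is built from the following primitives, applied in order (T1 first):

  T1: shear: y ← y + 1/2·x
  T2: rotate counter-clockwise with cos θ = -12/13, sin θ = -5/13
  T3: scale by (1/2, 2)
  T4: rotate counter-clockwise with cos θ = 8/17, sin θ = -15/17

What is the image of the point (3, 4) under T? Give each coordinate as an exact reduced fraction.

T1 shear: y ← y + 1/2·x: (3, 4) → (3, 11/2)
T2 rotate counter-clockwise with cos θ = -12/13, sin θ = -5/13: (3, 11/2) → (-17/26, -81/13)
T3 scale by (1/2, 2): (-17/26, -81/13) → (-17/52, -162/13)
T4 rotate counter-clockwise with cos θ = 8/17, sin θ = -15/17: (-17/52, -162/13) → (-2464/221, -4929/884)

T(p) = (-2464/221, -4929/884)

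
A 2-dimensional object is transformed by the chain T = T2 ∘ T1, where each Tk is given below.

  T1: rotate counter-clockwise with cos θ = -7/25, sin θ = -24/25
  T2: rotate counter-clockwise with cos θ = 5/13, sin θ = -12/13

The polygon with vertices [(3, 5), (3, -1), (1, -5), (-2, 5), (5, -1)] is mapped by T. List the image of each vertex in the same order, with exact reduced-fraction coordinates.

image vertices: (-789/325, -1723/325), (-201/65, 43/65), (-503/325, 1579/325), (826/325, -1543/325), (-127/25, 11/25)

T1 rotate counter-clockwise with cos θ = -7/25, sin θ = -24/25: (3, 5) → (99/25, -107/25); (3, -1) → (-9/5, -13/5); (1, -5) → (-127/25, 11/25); (-2, 5) → (134/25, 13/25); (5, -1) → (-59/25, -113/25)
T2 rotate counter-clockwise with cos θ = 5/13, sin θ = -12/13: (99/25, -107/25) → (-789/325, -1723/325); (-9/5, -13/5) → (-201/65, 43/65); (-127/25, 11/25) → (-503/325, 1579/325); (134/25, 13/25) → (826/325, -1543/325); (-59/25, -113/25) → (-127/25, 11/25)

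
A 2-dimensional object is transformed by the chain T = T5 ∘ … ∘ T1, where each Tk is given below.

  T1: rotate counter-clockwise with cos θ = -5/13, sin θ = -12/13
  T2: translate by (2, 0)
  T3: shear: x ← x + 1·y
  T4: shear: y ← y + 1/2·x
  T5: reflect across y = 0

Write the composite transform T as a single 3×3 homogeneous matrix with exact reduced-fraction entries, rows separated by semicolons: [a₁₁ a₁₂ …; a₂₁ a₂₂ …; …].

T1 = [-5/13 12/13 0; -12/13 -5/13 0; 0 0 1]
T2·T1 = [-5/13 12/13 2; -12/13 -5/13 0; 0 0 1]
T3·…·T1 = [-17/13 7/13 2; -12/13 -5/13 0; 0 0 1]
T4·…·T1 = [-17/13 7/13 2; -41/26 -3/26 1; 0 0 1]
T5·…·T1 = [-17/13 7/13 2; 41/26 3/26 -1; 0 0 1]

T = [-17/13 7/13 2; 41/26 3/26 -1; 0 0 1]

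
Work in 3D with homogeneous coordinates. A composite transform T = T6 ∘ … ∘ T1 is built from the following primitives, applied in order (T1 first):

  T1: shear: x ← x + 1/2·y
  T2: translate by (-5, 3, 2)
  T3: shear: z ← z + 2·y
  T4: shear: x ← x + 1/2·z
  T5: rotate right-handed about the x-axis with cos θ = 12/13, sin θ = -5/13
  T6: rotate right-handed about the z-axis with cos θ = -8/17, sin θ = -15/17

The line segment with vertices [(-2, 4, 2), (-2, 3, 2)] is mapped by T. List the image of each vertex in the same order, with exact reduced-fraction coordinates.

image vertices: (2194/221, -2172/221, 181/13), (2020/221, -3407/442, 162/13)

T1 shear: x ← x + 1/2·y: (-2, 4, 2) → (0, 4, 2); (-2, 3, 2) → (-1/2, 3, 2)
T2 translate by (-5, 3, 2): (0, 4, 2) → (-5, 7, 4); (-1/2, 3, 2) → (-11/2, 6, 4)
T3 shear: z ← z + 2·y: (-5, 7, 4) → (-5, 7, 18); (-11/2, 6, 4) → (-11/2, 6, 16)
T4 shear: x ← x + 1/2·z: (-5, 7, 18) → (4, 7, 18); (-11/2, 6, 16) → (5/2, 6, 16)
T5 rotate right-handed about the x-axis with cos θ = 12/13, sin θ = -5/13: (4, 7, 18) → (4, 174/13, 181/13); (5/2, 6, 16) → (5/2, 152/13, 162/13)
T6 rotate right-handed about the z-axis with cos θ = -8/17, sin θ = -15/17: (4, 174/13, 181/13) → (2194/221, -2172/221, 181/13); (5/2, 152/13, 162/13) → (2020/221, -3407/442, 162/13)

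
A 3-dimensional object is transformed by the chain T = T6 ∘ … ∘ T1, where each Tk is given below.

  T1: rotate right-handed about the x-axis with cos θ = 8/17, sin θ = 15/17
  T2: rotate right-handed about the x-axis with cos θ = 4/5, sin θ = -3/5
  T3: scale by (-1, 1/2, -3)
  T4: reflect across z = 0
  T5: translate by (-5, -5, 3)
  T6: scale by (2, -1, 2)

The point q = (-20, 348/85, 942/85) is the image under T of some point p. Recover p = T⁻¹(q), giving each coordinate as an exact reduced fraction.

p = (5, 2, 0)

T1 = [1 0 0 0; 0 8/17 -15/17 0; 0 15/17 8/17 0; 0 0 0 1]
T2·T1 = [1 0 0 0; 0 77/85 -36/85 0; 0 36/85 77/85 0; 0 0 0 1]
T3·…·T1 = [-1 0 0 0; 0 77/170 -18/85 0; 0 -108/85 -231/85 0; 0 0 0 1]
T4·…·T1 = [-1 0 0 0; 0 77/170 -18/85 0; 0 108/85 231/85 0; 0 0 0 1]
T5·…·T1 = [-1 0 0 -5; 0 77/170 -18/85 -5; 0 108/85 231/85 3; 0 0 0 1]
T6·…·T1 = [-2 0 0 -10; 0 -77/170 18/85 5; 0 216/85 462/85 6; 0 0 0 1]
det M = 6; M⁻¹ = [-1/2 0 0 -5; 0 -154/85 6/85 734/85; 0 72/85 77/510 -437/85; 0 0 0 1]
M⁻¹ · (-20, 348/85, 942/85)ᵀ = (5, 2, 0)ᵀ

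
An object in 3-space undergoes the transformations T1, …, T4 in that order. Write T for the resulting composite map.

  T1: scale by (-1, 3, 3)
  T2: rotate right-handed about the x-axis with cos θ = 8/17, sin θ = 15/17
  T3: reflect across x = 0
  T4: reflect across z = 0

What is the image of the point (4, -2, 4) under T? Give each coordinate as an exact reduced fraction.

T1 scale by (-1, 3, 3): (4, -2, 4) → (-4, -6, 12)
T2 rotate right-handed about the x-axis with cos θ = 8/17, sin θ = 15/17: (-4, -6, 12) → (-4, -228/17, 6/17)
T3 reflect across x = 0: (-4, -228/17, 6/17) → (4, -228/17, 6/17)
T4 reflect across z = 0: (4, -228/17, 6/17) → (4, -228/17, -6/17)

T(p) = (4, -228/17, -6/17)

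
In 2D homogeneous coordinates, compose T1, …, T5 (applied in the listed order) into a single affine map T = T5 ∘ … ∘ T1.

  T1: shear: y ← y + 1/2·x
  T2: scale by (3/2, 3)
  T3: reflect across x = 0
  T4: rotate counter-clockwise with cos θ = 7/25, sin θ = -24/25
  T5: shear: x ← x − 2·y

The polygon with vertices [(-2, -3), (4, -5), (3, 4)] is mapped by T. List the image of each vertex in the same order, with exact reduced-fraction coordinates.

image vertices: (9/5, -156/25), (-84/5, 81/25), (-33/10, 447/50)

T1 shear: y ← y + 1/2·x: (-2, -3) → (-2, -4); (4, -5) → (4, -3); (3, 4) → (3, 11/2)
T2 scale by (3/2, 3): (-2, -4) → (-3, -12); (4, -3) → (6, -9); (3, 11/2) → (9/2, 33/2)
T3 reflect across x = 0: (-3, -12) → (3, -12); (6, -9) → (-6, -9); (9/2, 33/2) → (-9/2, 33/2)
T4 rotate counter-clockwise with cos θ = 7/25, sin θ = -24/25: (3, -12) → (-267/25, -156/25); (-6, -9) → (-258/25, 81/25); (-9/2, 33/2) → (729/50, 447/50)
T5 shear: x ← x − 2·y: (-267/25, -156/25) → (9/5, -156/25); (-258/25, 81/25) → (-84/5, 81/25); (729/50, 447/50) → (-33/10, 447/50)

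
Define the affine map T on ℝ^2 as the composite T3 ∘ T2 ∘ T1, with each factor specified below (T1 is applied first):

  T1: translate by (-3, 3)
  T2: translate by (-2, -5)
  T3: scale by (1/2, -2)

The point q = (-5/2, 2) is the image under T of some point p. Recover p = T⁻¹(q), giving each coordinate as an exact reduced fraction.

p = (0, 1)

T1 = [1 0 -3; 0 1 3; 0 0 1]
T2·T1 = [1 0 -5; 0 1 -2; 0 0 1]
T3·…·T1 = [1/2 0 -5/2; 0 -2 4; 0 0 1]
det M = -1; M⁻¹ = [2 0 5; 0 -1/2 2; 0 0 1]
M⁻¹ · (-5/2, 2)ᵀ = (0, 1)ᵀ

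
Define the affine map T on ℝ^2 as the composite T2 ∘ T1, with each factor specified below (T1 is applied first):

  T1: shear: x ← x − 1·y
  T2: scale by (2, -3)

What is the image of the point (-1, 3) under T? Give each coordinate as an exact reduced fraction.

T(p) = (-8, -9)

T1 shear: x ← x − 1·y: (-1, 3) → (-4, 3)
T2 scale by (2, -3): (-4, 3) → (-8, -9)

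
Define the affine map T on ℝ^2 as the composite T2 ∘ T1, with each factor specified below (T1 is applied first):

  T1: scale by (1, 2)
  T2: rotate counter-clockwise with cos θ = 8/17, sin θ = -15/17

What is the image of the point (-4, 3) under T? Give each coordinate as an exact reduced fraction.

T(p) = (58/17, 108/17)

T1 scale by (1, 2): (-4, 3) → (-4, 6)
T2 rotate counter-clockwise with cos θ = 8/17, sin θ = -15/17: (-4, 6) → (58/17, 108/17)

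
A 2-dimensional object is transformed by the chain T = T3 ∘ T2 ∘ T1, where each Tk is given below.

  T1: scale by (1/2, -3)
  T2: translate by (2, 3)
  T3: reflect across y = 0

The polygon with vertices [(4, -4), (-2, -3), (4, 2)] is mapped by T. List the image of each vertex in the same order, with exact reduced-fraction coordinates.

image vertices: (4, -15), (1, -12), (4, 3)

T1 scale by (1/2, -3): (4, -4) → (2, 12); (-2, -3) → (-1, 9); (4, 2) → (2, -6)
T2 translate by (2, 3): (2, 12) → (4, 15); (-1, 9) → (1, 12); (2, -6) → (4, -3)
T3 reflect across y = 0: (4, 15) → (4, -15); (1, 12) → (1, -12); (4, -3) → (4, 3)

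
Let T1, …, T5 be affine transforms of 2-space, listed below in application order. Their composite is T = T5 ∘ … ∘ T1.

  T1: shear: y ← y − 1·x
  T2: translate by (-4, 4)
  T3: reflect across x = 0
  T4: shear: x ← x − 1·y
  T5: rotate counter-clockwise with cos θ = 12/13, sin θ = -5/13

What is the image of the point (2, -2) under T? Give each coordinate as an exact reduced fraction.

T(p) = (24/13, -10/13)

T1 shear: y ← y − 1·x: (2, -2) → (2, -4)
T2 translate by (-4, 4): (2, -4) → (-2, 0)
T3 reflect across x = 0: (-2, 0) → (2, 0)
T4 shear: x ← x − 1·y: (2, 0) → (2, 0)
T5 rotate counter-clockwise with cos θ = 12/13, sin θ = -5/13: (2, 0) → (24/13, -10/13)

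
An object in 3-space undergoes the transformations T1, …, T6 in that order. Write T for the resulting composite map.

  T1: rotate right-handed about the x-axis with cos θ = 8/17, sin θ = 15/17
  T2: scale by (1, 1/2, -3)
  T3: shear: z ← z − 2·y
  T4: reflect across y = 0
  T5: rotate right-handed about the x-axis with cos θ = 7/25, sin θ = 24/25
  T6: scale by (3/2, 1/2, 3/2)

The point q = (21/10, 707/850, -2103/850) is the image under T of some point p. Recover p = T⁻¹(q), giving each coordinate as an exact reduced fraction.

p = (7/5, 1, -2)

T1 = [1 0 0 0; 0 8/17 -15/17 0; 0 15/17 8/17 0; 0 0 0 1]
T2·T1 = [1 0 0 0; 0 4/17 -15/34 0; 0 -45/17 -24/17 0; 0 0 0 1]
T3·…·T1 = [1 0 0 0; 0 4/17 -15/34 0; 0 -53/17 -9/17 0; 0 0 0 1]
T4·…·T1 = [1 0 0 0; 0 -4/17 15/34 0; 0 -53/17 -9/17 0; 0 0 0 1]
T5·…·T1 = [1 0 0 0; 0 1244/425 537/850 0; 0 -467/425 117/425 0; 0 0 0 1]
T6·…·T1 = [3/2 0 0 0; 0 622/425 537/1700 0; 0 -1401/850 351/850 0; 0 0 0 1]
det M = 27/16; M⁻¹ = [2/3 0 0 0; 0 156/425 -358/1275 0; 0 1868/1275 4976/3825 0; 0 0 0 1]
M⁻¹ · (21/10, 707/850, -2103/850)ᵀ = (7/5, 1, -2)ᵀ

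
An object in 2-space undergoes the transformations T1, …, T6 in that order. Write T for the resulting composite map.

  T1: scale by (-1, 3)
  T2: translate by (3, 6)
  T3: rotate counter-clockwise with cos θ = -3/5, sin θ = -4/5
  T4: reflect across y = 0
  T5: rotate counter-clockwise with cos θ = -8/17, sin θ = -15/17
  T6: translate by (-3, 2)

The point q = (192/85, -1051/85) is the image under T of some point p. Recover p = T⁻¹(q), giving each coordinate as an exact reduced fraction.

p = (0, 3)

T1 = [-1 0 0; 0 3 0; 0 0 1]
T2·T1 = [-1 0 3; 0 3 6; 0 0 1]
T3·…·T1 = [3/5 12/5 3; 4/5 -9/5 -6; 0 0 1]
T4·…·T1 = [3/5 12/5 3; -4/5 9/5 6; 0 0 1]
T5·…·T1 = [-84/85 39/85 66/17; -13/85 -252/85 -93/17; 0 0 1]
T6·…·T1 = [-84/85 39/85 15/17; -13/85 -252/85 -59/17; 0 0 1]
det M = 3; M⁻¹ = [-84/85 -13/85 29/85; 13/255 -28/85 -101/85; 0 0 1]
M⁻¹ · (192/85, -1051/85)ᵀ = (0, 3)ᵀ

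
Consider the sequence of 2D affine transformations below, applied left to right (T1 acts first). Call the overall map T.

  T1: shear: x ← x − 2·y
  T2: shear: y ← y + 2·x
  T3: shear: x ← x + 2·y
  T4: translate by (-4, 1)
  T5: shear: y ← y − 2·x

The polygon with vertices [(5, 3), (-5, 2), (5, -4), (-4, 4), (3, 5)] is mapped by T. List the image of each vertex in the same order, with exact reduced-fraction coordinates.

image vertices: (-3, 8), (-45, 75), (53, -83), (-56, 93), (-29, 50)

T1 shear: x ← x − 2·y: (5, 3) → (-1, 3); (-5, 2) → (-9, 2); (5, -4) → (13, -4); (-4, 4) → (-12, 4); (3, 5) → (-7, 5)
T2 shear: y ← y + 2·x: (-1, 3) → (-1, 1); (-9, 2) → (-9, -16); (13, -4) → (13, 22); (-12, 4) → (-12, -20); (-7, 5) → (-7, -9)
T3 shear: x ← x + 2·y: (-1, 1) → (1, 1); (-9, -16) → (-41, -16); (13, 22) → (57, 22); (-12, -20) → (-52, -20); (-7, -9) → (-25, -9)
T4 translate by (-4, 1): (1, 1) → (-3, 2); (-41, -16) → (-45, -15); (57, 22) → (53, 23); (-52, -20) → (-56, -19); (-25, -9) → (-29, -8)
T5 shear: y ← y − 2·x: (-3, 2) → (-3, 8); (-45, -15) → (-45, 75); (53, 23) → (53, -83); (-56, -19) → (-56, 93); (-29, -8) → (-29, 50)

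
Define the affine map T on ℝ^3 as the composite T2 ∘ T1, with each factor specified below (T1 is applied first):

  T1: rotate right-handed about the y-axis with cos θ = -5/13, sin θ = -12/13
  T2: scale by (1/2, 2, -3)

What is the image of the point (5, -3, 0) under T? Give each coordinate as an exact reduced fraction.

T1 rotate right-handed about the y-axis with cos θ = -5/13, sin θ = -12/13: (5, -3, 0) → (-25/13, -3, 60/13)
T2 scale by (1/2, 2, -3): (-25/13, -3, 60/13) → (-25/26, -6, -180/13)

T(p) = (-25/26, -6, -180/13)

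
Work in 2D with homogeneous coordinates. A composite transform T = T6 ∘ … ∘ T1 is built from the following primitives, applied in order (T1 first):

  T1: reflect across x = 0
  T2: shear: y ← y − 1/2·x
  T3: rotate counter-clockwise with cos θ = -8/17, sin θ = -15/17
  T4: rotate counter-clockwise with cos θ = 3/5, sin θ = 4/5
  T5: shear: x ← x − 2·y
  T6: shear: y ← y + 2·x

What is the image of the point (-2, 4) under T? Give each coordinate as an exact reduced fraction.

T(p) = (79/17, 744/85)

T1 reflect across x = 0: (-2, 4) → (2, 4)
T2 shear: y ← y − 1/2·x: (2, 4) → (2, 3)
T3 rotate counter-clockwise with cos θ = -8/17, sin θ = -15/17: (2, 3) → (29/17, -54/17)
T4 rotate counter-clockwise with cos θ = 3/5, sin θ = 4/5: (29/17, -54/17) → (303/85, -46/85)
T5 shear: x ← x − 2·y: (303/85, -46/85) → (79/17, -46/85)
T6 shear: y ← y + 2·x: (79/17, -46/85) → (79/17, 744/85)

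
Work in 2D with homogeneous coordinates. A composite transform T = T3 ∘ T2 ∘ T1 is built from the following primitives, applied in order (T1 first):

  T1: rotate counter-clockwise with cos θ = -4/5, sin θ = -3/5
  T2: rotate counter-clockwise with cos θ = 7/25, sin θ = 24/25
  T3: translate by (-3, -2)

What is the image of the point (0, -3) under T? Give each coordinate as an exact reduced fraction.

T1 rotate counter-clockwise with cos θ = -4/5, sin θ = -3/5: (0, -3) → (-9/5, 12/5)
T2 rotate counter-clockwise with cos θ = 7/25, sin θ = 24/25: (-9/5, 12/5) → (-351/125, -132/125)
T3 translate by (-3, -2): (-351/125, -132/125) → (-726/125, -382/125)

T(p) = (-726/125, -382/125)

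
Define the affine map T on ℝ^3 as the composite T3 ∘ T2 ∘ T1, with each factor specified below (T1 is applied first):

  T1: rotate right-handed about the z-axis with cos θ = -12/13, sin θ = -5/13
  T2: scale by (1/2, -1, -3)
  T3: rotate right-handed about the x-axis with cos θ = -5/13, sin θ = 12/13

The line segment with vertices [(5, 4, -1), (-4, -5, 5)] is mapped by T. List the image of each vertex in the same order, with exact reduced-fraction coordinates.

image vertices: (-20/13, -833/169, 681/169), (23/26, 2740/169, 15/169)

T1 rotate right-handed about the z-axis with cos θ = -12/13, sin θ = -5/13: (5, 4, -1) → (-40/13, -73/13, -1); (-4, -5, 5) → (23/13, 80/13, 5)
T2 scale by (1/2, -1, -3): (-40/13, -73/13, -1) → (-20/13, 73/13, 3); (23/13, 80/13, 5) → (23/26, -80/13, -15)
T3 rotate right-handed about the x-axis with cos θ = -5/13, sin θ = 12/13: (-20/13, 73/13, 3) → (-20/13, -833/169, 681/169); (23/26, -80/13, -15) → (23/26, 2740/169, 15/169)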